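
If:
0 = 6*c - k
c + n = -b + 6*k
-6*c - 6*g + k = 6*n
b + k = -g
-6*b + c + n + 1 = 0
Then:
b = 29/131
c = 2/131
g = -41/131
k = 12/131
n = 41/131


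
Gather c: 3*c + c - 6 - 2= 4*c - 8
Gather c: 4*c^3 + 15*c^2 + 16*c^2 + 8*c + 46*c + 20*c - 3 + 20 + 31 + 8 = 4*c^3 + 31*c^2 + 74*c + 56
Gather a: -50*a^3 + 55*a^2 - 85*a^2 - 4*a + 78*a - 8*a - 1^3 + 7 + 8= -50*a^3 - 30*a^2 + 66*a + 14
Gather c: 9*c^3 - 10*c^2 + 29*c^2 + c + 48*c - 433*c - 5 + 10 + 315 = 9*c^3 + 19*c^2 - 384*c + 320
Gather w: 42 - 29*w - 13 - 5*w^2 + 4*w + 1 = -5*w^2 - 25*w + 30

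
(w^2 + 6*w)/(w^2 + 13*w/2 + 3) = 2*w/(2*w + 1)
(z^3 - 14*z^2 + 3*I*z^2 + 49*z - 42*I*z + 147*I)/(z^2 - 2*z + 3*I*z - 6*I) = (z^2 - 14*z + 49)/(z - 2)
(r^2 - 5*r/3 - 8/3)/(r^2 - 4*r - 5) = (r - 8/3)/(r - 5)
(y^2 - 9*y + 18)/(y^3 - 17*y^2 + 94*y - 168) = (y - 3)/(y^2 - 11*y + 28)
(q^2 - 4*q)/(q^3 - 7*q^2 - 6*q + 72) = q/(q^2 - 3*q - 18)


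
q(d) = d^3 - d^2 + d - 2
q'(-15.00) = 706.00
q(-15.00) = -3617.00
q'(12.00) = 409.00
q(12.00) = 1594.00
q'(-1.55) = 11.31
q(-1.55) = -9.68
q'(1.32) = 3.59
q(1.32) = -0.12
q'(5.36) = 76.47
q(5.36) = 128.62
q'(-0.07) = 1.15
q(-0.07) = -2.08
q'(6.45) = 112.91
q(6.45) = 231.18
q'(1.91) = 8.12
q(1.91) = 3.23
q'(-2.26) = 20.84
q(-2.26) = -20.91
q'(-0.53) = 2.90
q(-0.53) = -2.96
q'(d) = 3*d^2 - 2*d + 1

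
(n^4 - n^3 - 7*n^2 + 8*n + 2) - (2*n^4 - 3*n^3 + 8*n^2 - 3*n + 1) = -n^4 + 2*n^3 - 15*n^2 + 11*n + 1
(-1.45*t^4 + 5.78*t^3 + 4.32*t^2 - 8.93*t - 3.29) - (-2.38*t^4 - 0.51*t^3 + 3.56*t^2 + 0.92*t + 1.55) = 0.93*t^4 + 6.29*t^3 + 0.76*t^2 - 9.85*t - 4.84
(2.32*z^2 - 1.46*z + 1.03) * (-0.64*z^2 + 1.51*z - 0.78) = -1.4848*z^4 + 4.4376*z^3 - 4.6734*z^2 + 2.6941*z - 0.8034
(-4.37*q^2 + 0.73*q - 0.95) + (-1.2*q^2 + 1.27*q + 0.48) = -5.57*q^2 + 2.0*q - 0.47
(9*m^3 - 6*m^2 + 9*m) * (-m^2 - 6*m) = -9*m^5 - 48*m^4 + 27*m^3 - 54*m^2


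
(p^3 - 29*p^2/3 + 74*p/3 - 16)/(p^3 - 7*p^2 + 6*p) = (p - 8/3)/p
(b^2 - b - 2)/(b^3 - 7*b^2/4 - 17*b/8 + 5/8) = 8*(b - 2)/(8*b^2 - 22*b + 5)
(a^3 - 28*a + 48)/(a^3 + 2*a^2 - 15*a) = (a^3 - 28*a + 48)/(a*(a^2 + 2*a - 15))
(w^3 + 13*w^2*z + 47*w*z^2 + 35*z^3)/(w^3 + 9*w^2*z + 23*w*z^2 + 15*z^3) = (w + 7*z)/(w + 3*z)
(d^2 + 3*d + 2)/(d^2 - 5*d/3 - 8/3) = 3*(d + 2)/(3*d - 8)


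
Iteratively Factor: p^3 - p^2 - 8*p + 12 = (p - 2)*(p^2 + p - 6) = (p - 2)^2*(p + 3)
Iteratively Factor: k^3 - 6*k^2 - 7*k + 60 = (k - 5)*(k^2 - k - 12) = (k - 5)*(k + 3)*(k - 4)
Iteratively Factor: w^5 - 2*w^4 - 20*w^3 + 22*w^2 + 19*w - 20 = (w + 1)*(w^4 - 3*w^3 - 17*w^2 + 39*w - 20) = (w - 5)*(w + 1)*(w^3 + 2*w^2 - 7*w + 4) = (w - 5)*(w - 1)*(w + 1)*(w^2 + 3*w - 4) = (w - 5)*(w - 1)*(w + 1)*(w + 4)*(w - 1)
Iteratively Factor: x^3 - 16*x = (x - 4)*(x^2 + 4*x) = (x - 4)*(x + 4)*(x)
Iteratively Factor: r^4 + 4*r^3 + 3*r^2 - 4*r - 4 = (r + 2)*(r^3 + 2*r^2 - r - 2) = (r + 1)*(r + 2)*(r^2 + r - 2) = (r - 1)*(r + 1)*(r + 2)*(r + 2)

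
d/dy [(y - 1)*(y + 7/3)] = 2*y + 4/3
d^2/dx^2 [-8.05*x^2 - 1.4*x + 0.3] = -16.1000000000000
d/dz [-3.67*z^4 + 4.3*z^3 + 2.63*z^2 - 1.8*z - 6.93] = -14.68*z^3 + 12.9*z^2 + 5.26*z - 1.8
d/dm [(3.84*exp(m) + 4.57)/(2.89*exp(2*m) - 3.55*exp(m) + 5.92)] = (-11.0976*exp(2*m) - 26.4146*exp(m) + 38.9563)*exp(m)/(8.3521*exp(4*m) - 20.519*exp(3*m) + 46.8201*exp(2*m) - 42.032*exp(m) + 35.0464)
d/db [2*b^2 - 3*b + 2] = 4*b - 3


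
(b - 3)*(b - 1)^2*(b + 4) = b^4 - b^3 - 13*b^2 + 25*b - 12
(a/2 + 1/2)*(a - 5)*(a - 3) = a^3/2 - 7*a^2/2 + 7*a/2 + 15/2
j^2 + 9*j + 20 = (j + 4)*(j + 5)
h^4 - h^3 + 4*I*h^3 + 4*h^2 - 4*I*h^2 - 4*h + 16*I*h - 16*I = (h - 1)*(h - 2*I)*(h + 2*I)*(h + 4*I)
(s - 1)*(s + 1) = s^2 - 1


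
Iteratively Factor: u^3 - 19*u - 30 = (u + 3)*(u^2 - 3*u - 10) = (u - 5)*(u + 3)*(u + 2)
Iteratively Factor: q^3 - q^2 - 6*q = (q)*(q^2 - q - 6) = q*(q + 2)*(q - 3)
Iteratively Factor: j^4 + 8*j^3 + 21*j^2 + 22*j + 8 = (j + 4)*(j^3 + 4*j^2 + 5*j + 2) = (j + 1)*(j + 4)*(j^2 + 3*j + 2) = (j + 1)*(j + 2)*(j + 4)*(j + 1)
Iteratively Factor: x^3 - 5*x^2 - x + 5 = (x - 5)*(x^2 - 1) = (x - 5)*(x - 1)*(x + 1)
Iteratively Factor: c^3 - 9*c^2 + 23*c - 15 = (c - 1)*(c^2 - 8*c + 15) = (c - 5)*(c - 1)*(c - 3)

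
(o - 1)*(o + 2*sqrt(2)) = o^2 - o + 2*sqrt(2)*o - 2*sqrt(2)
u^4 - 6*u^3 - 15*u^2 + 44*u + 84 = (u - 7)*(u - 3)*(u + 2)^2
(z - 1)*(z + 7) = z^2 + 6*z - 7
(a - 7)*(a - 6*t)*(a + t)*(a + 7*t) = a^4 + 2*a^3*t - 7*a^3 - 41*a^2*t^2 - 14*a^2*t - 42*a*t^3 + 287*a*t^2 + 294*t^3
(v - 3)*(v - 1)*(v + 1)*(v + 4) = v^4 + v^3 - 13*v^2 - v + 12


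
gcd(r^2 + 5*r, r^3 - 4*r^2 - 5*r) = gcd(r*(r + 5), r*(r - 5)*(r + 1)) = r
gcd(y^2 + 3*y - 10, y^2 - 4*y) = 1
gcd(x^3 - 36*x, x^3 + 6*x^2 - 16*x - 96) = x + 6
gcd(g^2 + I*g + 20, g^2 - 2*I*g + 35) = g + 5*I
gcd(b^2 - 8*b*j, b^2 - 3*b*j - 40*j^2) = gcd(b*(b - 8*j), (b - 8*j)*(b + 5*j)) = b - 8*j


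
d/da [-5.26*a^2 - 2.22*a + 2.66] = -10.52*a - 2.22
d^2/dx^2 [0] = 0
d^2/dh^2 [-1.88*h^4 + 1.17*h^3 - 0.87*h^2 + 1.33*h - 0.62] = -22.56*h^2 + 7.02*h - 1.74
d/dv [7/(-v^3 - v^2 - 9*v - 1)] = 7*(3*v^2 + 2*v + 9)/(v^3 + v^2 + 9*v + 1)^2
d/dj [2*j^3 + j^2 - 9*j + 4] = 6*j^2 + 2*j - 9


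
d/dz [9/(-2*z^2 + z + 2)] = 9*(4*z - 1)/(-2*z^2 + z + 2)^2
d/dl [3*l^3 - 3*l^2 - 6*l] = 9*l^2 - 6*l - 6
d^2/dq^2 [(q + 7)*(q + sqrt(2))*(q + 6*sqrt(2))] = 6*q + 14 + 14*sqrt(2)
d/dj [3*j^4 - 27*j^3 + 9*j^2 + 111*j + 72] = 12*j^3 - 81*j^2 + 18*j + 111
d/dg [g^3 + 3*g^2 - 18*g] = 3*g^2 + 6*g - 18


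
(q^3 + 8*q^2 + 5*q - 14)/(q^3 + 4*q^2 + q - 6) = (q + 7)/(q + 3)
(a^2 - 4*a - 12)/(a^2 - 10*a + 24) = (a + 2)/(a - 4)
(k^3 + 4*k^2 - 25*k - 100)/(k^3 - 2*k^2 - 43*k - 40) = (k^2 - k - 20)/(k^2 - 7*k - 8)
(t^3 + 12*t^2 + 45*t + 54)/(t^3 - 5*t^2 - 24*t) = (t^2 + 9*t + 18)/(t*(t - 8))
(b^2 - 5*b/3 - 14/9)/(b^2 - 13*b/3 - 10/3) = (b - 7/3)/(b - 5)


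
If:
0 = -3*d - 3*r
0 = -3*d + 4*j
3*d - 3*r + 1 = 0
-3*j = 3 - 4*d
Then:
No Solution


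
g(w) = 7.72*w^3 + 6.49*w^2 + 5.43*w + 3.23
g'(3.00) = 252.81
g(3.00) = 286.37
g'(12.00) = 3496.23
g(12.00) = 14343.11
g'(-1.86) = 61.41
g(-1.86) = -34.09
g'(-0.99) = 15.28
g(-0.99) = -3.28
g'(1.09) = 47.09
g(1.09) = 26.86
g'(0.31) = 11.68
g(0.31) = 5.77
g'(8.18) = 1661.30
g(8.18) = 4707.40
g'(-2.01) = 72.91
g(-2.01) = -44.16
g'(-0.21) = 3.73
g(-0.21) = 2.30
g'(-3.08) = 185.16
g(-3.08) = -177.49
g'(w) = 23.16*w^2 + 12.98*w + 5.43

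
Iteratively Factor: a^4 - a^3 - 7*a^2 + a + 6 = (a + 1)*(a^3 - 2*a^2 - 5*a + 6) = (a - 3)*(a + 1)*(a^2 + a - 2) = (a - 3)*(a - 1)*(a + 1)*(a + 2)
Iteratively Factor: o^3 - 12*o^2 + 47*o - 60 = (o - 5)*(o^2 - 7*o + 12) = (o - 5)*(o - 4)*(o - 3)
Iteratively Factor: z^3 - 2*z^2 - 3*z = (z - 3)*(z^2 + z) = z*(z - 3)*(z + 1)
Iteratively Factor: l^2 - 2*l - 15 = (l - 5)*(l + 3)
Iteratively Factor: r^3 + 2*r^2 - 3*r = (r + 3)*(r^2 - r) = (r - 1)*(r + 3)*(r)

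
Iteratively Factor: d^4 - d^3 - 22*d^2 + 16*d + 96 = (d - 4)*(d^3 + 3*d^2 - 10*d - 24) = (d - 4)*(d + 4)*(d^2 - d - 6) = (d - 4)*(d + 2)*(d + 4)*(d - 3)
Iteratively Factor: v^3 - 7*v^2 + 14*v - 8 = (v - 2)*(v^2 - 5*v + 4) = (v - 2)*(v - 1)*(v - 4)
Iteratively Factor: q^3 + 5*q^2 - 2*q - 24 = (q + 4)*(q^2 + q - 6) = (q - 2)*(q + 4)*(q + 3)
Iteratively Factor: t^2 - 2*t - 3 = (t - 3)*(t + 1)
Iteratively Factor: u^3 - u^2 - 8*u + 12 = (u - 2)*(u^2 + u - 6) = (u - 2)*(u + 3)*(u - 2)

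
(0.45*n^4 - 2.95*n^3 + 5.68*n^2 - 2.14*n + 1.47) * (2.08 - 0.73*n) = -0.3285*n^5 + 3.0895*n^4 - 10.2824*n^3 + 13.3766*n^2 - 5.5243*n + 3.0576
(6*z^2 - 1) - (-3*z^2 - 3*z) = 9*z^2 + 3*z - 1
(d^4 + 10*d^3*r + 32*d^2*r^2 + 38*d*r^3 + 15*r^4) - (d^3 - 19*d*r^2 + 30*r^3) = d^4 + 10*d^3*r - d^3 + 32*d^2*r^2 + 38*d*r^3 + 19*d*r^2 + 15*r^4 - 30*r^3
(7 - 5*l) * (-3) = 15*l - 21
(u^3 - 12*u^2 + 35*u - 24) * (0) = 0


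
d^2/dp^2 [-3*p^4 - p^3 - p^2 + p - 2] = -36*p^2 - 6*p - 2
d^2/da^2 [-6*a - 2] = 0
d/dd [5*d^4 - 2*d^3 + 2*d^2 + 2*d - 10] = 20*d^3 - 6*d^2 + 4*d + 2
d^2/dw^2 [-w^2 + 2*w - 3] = -2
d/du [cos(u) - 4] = -sin(u)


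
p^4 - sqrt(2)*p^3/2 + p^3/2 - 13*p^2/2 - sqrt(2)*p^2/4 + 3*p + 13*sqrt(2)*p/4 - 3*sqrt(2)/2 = (p - 2)*(p - 1/2)*(p + 3)*(p - sqrt(2)/2)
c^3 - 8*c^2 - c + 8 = (c - 8)*(c - 1)*(c + 1)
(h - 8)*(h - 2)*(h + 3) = h^3 - 7*h^2 - 14*h + 48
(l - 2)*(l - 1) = l^2 - 3*l + 2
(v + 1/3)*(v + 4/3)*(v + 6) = v^3 + 23*v^2/3 + 94*v/9 + 8/3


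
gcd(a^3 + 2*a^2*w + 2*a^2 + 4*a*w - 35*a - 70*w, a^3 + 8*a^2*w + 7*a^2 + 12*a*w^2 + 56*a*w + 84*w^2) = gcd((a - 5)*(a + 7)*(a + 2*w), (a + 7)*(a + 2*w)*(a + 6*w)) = a^2 + 2*a*w + 7*a + 14*w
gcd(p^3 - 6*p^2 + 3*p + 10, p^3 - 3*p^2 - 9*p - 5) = p^2 - 4*p - 5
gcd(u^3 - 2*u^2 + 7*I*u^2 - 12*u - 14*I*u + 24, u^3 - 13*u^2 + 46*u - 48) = u - 2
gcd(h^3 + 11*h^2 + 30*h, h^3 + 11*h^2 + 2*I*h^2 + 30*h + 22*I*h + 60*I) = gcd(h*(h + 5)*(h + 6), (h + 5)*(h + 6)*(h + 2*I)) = h^2 + 11*h + 30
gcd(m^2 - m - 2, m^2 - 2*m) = m - 2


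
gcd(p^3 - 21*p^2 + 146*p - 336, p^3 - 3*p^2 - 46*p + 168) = p - 6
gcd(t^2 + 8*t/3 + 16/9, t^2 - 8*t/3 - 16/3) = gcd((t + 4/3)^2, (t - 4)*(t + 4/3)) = t + 4/3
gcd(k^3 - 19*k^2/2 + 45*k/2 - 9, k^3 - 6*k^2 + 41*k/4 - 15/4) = k^2 - 7*k/2 + 3/2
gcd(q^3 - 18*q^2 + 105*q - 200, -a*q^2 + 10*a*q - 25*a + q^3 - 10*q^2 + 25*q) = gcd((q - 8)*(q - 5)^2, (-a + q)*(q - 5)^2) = q^2 - 10*q + 25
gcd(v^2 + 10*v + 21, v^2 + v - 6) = v + 3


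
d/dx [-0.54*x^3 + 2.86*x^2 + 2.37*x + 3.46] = -1.62*x^2 + 5.72*x + 2.37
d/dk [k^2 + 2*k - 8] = 2*k + 2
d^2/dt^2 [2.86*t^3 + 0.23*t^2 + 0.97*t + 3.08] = 17.16*t + 0.46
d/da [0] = 0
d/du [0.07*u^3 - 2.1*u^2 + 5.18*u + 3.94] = 0.21*u^2 - 4.2*u + 5.18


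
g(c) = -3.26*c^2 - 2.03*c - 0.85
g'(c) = -6.52*c - 2.03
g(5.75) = -120.31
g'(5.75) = -39.52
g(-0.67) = -0.95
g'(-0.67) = 2.34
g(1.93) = -16.91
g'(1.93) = -14.61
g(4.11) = -64.26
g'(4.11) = -28.83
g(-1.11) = -2.61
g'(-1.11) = 5.21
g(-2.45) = -15.44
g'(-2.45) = 13.94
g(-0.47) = -0.62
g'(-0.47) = 1.03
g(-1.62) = -6.12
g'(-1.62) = 8.53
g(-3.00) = -24.10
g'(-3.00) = 17.53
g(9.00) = -283.18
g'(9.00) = -60.71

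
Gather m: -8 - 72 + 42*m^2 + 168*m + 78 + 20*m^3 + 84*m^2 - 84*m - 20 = 20*m^3 + 126*m^2 + 84*m - 22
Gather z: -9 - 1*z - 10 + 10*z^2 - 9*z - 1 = 10*z^2 - 10*z - 20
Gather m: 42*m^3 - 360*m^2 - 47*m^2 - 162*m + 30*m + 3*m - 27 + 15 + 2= 42*m^3 - 407*m^2 - 129*m - 10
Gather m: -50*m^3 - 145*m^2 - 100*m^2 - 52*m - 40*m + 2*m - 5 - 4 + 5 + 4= -50*m^3 - 245*m^2 - 90*m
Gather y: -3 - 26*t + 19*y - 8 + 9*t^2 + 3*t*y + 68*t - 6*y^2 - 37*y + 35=9*t^2 + 42*t - 6*y^2 + y*(3*t - 18) + 24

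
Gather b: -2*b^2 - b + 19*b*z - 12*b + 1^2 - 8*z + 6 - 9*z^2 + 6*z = -2*b^2 + b*(19*z - 13) - 9*z^2 - 2*z + 7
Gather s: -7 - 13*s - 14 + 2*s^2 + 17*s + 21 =2*s^2 + 4*s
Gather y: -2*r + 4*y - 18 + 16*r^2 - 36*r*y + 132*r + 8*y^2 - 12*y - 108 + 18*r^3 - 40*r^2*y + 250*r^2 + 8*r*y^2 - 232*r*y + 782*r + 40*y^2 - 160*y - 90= 18*r^3 + 266*r^2 + 912*r + y^2*(8*r + 48) + y*(-40*r^2 - 268*r - 168) - 216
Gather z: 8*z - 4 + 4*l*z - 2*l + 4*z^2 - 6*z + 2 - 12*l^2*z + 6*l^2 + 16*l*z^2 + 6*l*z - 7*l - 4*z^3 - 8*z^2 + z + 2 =6*l^2 - 9*l - 4*z^3 + z^2*(16*l - 4) + z*(-12*l^2 + 10*l + 3)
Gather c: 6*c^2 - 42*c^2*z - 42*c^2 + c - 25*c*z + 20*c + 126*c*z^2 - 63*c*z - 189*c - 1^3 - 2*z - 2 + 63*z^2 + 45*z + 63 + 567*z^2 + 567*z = c^2*(-42*z - 36) + c*(126*z^2 - 88*z - 168) + 630*z^2 + 610*z + 60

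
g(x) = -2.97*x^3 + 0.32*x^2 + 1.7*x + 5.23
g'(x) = -8.91*x^2 + 0.64*x + 1.7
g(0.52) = 5.78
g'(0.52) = -0.38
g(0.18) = 5.53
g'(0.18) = 1.53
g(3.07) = -72.47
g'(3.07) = -80.31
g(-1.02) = 6.98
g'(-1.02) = -8.22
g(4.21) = -203.56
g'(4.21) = -153.53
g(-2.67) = 59.50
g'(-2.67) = -63.53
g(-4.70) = 312.66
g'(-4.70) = -198.13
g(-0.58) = 4.93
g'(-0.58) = -1.67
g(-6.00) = 648.07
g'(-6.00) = -322.90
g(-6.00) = 648.07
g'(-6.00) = -322.90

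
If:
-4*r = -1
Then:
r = 1/4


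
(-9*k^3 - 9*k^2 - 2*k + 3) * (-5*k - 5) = 45*k^4 + 90*k^3 + 55*k^2 - 5*k - 15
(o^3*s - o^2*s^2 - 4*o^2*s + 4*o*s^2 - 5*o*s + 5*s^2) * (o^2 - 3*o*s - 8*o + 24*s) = o^5*s - 4*o^4*s^2 - 12*o^4*s + 3*o^3*s^3 + 48*o^3*s^2 + 27*o^3*s - 36*o^2*s^3 - 108*o^2*s^2 + 40*o^2*s + 81*o*s^3 - 160*o*s^2 + 120*s^3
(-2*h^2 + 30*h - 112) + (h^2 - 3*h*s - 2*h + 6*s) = -h^2 - 3*h*s + 28*h + 6*s - 112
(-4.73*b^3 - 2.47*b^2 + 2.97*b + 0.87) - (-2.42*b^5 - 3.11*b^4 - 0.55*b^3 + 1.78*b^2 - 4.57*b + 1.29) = 2.42*b^5 + 3.11*b^4 - 4.18*b^3 - 4.25*b^2 + 7.54*b - 0.42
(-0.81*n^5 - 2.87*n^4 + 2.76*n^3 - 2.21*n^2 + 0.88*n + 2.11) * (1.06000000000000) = -0.8586*n^5 - 3.0422*n^4 + 2.9256*n^3 - 2.3426*n^2 + 0.9328*n + 2.2366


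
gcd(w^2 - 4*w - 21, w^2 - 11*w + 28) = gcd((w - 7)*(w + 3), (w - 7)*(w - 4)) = w - 7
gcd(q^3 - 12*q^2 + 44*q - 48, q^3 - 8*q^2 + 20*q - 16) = q^2 - 6*q + 8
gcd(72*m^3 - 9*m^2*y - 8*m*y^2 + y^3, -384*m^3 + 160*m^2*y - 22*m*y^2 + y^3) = -8*m + y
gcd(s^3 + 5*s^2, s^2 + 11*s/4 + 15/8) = 1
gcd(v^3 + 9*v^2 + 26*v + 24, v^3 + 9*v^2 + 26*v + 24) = v^3 + 9*v^2 + 26*v + 24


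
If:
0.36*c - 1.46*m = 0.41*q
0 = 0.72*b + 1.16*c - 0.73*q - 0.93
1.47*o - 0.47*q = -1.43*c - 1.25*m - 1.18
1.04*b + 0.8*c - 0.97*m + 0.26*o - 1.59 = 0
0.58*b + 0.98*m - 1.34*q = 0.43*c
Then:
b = 1.48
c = 0.20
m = -0.09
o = -0.76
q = 0.51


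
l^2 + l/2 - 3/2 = (l - 1)*(l + 3/2)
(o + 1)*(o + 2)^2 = o^3 + 5*o^2 + 8*o + 4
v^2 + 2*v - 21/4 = (v - 3/2)*(v + 7/2)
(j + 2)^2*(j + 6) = j^3 + 10*j^2 + 28*j + 24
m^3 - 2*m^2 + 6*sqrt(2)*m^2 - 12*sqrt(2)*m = m*(m - 2)*(m + 6*sqrt(2))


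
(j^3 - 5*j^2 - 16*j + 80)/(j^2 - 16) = j - 5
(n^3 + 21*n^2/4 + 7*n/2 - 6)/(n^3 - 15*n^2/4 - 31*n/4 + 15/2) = (n + 4)/(n - 5)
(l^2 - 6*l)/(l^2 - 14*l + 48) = l/(l - 8)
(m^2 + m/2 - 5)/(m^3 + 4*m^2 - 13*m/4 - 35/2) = 2/(2*m + 7)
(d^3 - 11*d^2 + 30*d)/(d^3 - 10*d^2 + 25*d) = (d - 6)/(d - 5)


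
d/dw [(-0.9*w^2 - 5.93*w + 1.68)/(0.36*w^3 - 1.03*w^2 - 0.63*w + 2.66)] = (0.324*w^4 + 4.2696*w^3 - 7.3553*w^2 - 1.3272*w - 14.7154)/(0.1296*w^6 - 0.7416*w^5 + 0.6073*w^4 + 3.213*w^3 - 5.0827*w^2 - 3.3516*w + 7.0756)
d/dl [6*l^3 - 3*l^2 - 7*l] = 18*l^2 - 6*l - 7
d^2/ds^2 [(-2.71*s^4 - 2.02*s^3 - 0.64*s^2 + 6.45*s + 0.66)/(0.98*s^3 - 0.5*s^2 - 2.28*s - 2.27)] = (3.5527136788005e-15*s^7 - 16.67436*s^6 - 44.621844*s^5 - 176.842116*s^4 - 232.429008*s^3 - 61.6163639999999*s^2 - 93.053832*s - 67.997264)/(0.941192*s^9 - 1.4406*s^8 - 5.834136*s^7 + 0.0378759999999998*s^6 + 20.247096*s^5 + 20.932428*s^4 - 12.229626*s^3 - 43.130454*s^2 - 35.245836*s - 11.697083)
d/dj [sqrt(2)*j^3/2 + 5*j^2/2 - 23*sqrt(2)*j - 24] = 3*sqrt(2)*j^2/2 + 5*j - 23*sqrt(2)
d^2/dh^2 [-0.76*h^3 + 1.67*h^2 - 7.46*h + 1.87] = 3.34 - 4.56*h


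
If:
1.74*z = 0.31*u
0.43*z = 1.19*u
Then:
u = 0.00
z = 0.00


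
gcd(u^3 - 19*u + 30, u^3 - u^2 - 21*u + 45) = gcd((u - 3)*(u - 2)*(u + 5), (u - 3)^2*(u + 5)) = u^2 + 2*u - 15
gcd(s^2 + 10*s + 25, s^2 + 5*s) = s + 5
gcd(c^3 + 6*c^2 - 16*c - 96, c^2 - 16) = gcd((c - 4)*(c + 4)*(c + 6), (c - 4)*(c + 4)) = c^2 - 16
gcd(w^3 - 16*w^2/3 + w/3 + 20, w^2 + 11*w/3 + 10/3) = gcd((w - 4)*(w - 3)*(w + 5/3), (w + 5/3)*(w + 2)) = w + 5/3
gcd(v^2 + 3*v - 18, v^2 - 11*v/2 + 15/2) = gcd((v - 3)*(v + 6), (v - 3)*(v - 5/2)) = v - 3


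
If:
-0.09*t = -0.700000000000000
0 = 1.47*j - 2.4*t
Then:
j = 12.70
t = 7.78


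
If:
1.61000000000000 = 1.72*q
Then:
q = 0.94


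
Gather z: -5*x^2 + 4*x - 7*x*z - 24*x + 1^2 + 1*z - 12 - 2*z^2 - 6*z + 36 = -5*x^2 - 20*x - 2*z^2 + z*(-7*x - 5) + 25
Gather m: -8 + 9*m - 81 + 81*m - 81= 90*m - 170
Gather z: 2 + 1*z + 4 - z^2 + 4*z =-z^2 + 5*z + 6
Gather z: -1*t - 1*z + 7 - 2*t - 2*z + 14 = -3*t - 3*z + 21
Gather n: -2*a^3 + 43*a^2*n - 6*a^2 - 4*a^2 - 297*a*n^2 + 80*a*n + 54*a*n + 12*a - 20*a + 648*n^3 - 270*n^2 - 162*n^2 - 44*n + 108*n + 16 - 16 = -2*a^3 - 10*a^2 - 8*a + 648*n^3 + n^2*(-297*a - 432) + n*(43*a^2 + 134*a + 64)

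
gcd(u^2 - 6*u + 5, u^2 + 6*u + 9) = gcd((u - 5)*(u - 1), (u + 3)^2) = 1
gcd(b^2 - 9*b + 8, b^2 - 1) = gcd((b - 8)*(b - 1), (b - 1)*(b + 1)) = b - 1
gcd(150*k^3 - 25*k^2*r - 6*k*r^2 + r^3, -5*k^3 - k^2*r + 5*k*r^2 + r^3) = 5*k + r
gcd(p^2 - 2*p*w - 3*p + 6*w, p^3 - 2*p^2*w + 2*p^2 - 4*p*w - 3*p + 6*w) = p - 2*w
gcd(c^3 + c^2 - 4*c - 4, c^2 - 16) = 1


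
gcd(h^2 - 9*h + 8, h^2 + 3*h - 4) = h - 1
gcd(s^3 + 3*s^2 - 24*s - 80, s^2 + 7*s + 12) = s + 4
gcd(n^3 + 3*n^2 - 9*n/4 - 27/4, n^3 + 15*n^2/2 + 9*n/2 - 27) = n^2 + 3*n/2 - 9/2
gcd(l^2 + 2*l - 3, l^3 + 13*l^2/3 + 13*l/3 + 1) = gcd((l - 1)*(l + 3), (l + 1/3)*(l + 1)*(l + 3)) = l + 3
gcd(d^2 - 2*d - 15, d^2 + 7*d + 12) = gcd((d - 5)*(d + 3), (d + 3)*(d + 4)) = d + 3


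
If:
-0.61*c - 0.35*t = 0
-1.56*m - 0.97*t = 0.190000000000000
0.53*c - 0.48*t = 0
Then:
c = 0.00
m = -0.12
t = 0.00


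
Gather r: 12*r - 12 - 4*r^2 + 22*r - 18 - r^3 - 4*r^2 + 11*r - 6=-r^3 - 8*r^2 + 45*r - 36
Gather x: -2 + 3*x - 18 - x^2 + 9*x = -x^2 + 12*x - 20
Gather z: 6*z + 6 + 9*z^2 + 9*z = 9*z^2 + 15*z + 6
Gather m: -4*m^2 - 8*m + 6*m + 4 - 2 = -4*m^2 - 2*m + 2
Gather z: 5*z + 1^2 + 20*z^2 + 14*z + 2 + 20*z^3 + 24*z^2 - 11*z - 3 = 20*z^3 + 44*z^2 + 8*z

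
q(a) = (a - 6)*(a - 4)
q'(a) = 2*a - 10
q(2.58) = 4.86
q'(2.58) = -4.84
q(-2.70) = 58.29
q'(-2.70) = -15.40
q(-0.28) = 26.88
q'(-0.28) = -10.56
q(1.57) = 10.76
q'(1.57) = -6.86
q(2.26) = 6.51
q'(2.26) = -5.48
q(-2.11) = 49.55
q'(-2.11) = -14.22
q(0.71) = 17.40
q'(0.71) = -8.58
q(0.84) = 16.31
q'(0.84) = -8.32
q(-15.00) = 399.00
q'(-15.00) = -40.00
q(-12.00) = 288.00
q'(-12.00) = -34.00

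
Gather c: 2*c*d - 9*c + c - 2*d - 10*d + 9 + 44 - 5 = c*(2*d - 8) - 12*d + 48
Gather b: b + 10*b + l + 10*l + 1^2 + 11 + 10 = 11*b + 11*l + 22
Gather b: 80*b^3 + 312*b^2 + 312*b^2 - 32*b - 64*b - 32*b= 80*b^3 + 624*b^2 - 128*b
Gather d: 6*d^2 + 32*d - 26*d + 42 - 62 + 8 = 6*d^2 + 6*d - 12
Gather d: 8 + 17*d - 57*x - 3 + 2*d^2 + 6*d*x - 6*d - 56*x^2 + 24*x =2*d^2 + d*(6*x + 11) - 56*x^2 - 33*x + 5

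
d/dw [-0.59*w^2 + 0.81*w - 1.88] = 0.81 - 1.18*w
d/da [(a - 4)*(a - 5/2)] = 2*a - 13/2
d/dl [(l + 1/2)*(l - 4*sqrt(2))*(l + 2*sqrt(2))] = 3*l^2 - 4*sqrt(2)*l + l - 16 - sqrt(2)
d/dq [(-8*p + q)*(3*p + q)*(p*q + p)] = p*(-24*p^2 - 10*p*q - 5*p + 3*q^2 + 2*q)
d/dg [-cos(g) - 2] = sin(g)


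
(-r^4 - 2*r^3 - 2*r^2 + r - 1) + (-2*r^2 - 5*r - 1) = -r^4 - 2*r^3 - 4*r^2 - 4*r - 2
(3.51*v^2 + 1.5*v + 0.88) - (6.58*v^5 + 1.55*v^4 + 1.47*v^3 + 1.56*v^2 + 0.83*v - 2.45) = -6.58*v^5 - 1.55*v^4 - 1.47*v^3 + 1.95*v^2 + 0.67*v + 3.33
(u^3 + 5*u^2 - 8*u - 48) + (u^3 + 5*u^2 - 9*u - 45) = 2*u^3 + 10*u^2 - 17*u - 93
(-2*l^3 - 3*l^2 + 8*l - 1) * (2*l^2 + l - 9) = -4*l^5 - 8*l^4 + 31*l^3 + 33*l^2 - 73*l + 9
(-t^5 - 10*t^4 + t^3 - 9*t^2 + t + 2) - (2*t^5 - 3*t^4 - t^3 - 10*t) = -3*t^5 - 7*t^4 + 2*t^3 - 9*t^2 + 11*t + 2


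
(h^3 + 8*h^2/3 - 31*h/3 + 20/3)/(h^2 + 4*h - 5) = h - 4/3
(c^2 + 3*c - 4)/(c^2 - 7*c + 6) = (c + 4)/(c - 6)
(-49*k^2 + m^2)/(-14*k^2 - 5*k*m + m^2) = (7*k + m)/(2*k + m)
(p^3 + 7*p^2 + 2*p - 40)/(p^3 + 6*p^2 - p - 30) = (p + 4)/(p + 3)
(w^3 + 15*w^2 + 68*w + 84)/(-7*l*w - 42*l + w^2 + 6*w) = (w^2 + 9*w + 14)/(-7*l + w)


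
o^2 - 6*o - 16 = (o - 8)*(o + 2)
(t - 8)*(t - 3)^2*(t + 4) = t^4 - 10*t^3 + t^2 + 156*t - 288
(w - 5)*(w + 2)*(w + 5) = w^3 + 2*w^2 - 25*w - 50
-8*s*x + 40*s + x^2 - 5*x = (-8*s + x)*(x - 5)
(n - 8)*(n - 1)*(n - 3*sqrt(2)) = n^3 - 9*n^2 - 3*sqrt(2)*n^2 + 8*n + 27*sqrt(2)*n - 24*sqrt(2)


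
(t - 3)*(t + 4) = t^2 + t - 12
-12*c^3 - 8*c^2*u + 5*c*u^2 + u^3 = (-2*c + u)*(c + u)*(6*c + u)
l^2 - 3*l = l*(l - 3)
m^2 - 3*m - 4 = (m - 4)*(m + 1)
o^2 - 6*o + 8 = (o - 4)*(o - 2)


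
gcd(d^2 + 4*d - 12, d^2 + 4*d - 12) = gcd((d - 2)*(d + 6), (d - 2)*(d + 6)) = d^2 + 4*d - 12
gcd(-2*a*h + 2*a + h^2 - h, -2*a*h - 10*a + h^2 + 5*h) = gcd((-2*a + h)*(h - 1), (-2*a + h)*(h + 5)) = 2*a - h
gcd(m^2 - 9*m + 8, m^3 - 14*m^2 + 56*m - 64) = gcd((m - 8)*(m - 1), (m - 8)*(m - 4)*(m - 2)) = m - 8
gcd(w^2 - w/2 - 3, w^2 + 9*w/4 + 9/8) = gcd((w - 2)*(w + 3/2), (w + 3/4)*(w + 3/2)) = w + 3/2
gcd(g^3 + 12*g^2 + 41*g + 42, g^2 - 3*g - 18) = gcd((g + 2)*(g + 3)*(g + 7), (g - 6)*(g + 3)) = g + 3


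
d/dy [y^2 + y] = 2*y + 1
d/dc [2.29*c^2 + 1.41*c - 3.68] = 4.58*c + 1.41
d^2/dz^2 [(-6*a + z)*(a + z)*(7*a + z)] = 4*a + 6*z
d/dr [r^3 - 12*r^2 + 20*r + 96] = 3*r^2 - 24*r + 20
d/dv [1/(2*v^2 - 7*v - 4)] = (7 - 4*v)/(-2*v^2 + 7*v + 4)^2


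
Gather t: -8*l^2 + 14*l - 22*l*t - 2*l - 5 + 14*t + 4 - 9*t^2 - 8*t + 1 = -8*l^2 + 12*l - 9*t^2 + t*(6 - 22*l)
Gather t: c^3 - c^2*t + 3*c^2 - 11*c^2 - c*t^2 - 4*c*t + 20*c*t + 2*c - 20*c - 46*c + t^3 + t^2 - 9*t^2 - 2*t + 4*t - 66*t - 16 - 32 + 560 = c^3 - 8*c^2 - 64*c + t^3 + t^2*(-c - 8) + t*(-c^2 + 16*c - 64) + 512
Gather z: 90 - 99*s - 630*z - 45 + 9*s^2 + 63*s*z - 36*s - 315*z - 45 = 9*s^2 - 135*s + z*(63*s - 945)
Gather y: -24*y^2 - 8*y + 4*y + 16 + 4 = -24*y^2 - 4*y + 20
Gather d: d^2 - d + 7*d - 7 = d^2 + 6*d - 7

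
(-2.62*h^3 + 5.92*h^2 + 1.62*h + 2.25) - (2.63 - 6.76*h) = -2.62*h^3 + 5.92*h^2 + 8.38*h - 0.38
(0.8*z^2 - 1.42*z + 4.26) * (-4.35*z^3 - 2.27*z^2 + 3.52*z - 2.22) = -3.48*z^5 + 4.361*z^4 - 12.4916*z^3 - 16.4446*z^2 + 18.1476*z - 9.4572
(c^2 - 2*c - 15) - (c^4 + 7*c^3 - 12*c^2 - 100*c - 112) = -c^4 - 7*c^3 + 13*c^2 + 98*c + 97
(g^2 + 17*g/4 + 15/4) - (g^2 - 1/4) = 17*g/4 + 4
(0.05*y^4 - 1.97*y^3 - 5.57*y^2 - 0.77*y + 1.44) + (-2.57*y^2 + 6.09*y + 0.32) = 0.05*y^4 - 1.97*y^3 - 8.14*y^2 + 5.32*y + 1.76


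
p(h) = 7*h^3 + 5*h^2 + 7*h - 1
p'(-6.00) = 703.00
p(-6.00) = -1375.00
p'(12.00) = 3151.00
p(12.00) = 12899.00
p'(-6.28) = 772.41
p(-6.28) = -1581.48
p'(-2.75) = 138.31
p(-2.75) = -128.02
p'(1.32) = 56.79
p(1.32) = 33.05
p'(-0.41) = 6.43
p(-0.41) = -3.51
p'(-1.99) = 70.26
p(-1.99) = -50.29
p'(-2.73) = 136.21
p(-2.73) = -125.27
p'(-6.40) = 803.16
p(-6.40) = -1676.01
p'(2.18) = 128.60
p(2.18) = 110.54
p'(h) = 21*h^2 + 10*h + 7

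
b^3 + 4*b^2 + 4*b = b*(b + 2)^2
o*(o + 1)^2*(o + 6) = o^4 + 8*o^3 + 13*o^2 + 6*o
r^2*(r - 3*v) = r^3 - 3*r^2*v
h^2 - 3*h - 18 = (h - 6)*(h + 3)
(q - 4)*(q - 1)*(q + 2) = q^3 - 3*q^2 - 6*q + 8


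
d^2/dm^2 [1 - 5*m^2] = -10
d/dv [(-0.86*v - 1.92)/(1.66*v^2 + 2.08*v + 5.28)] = (1.4276*v^2 + 6.3744*v - 0.5472)/(2.7556*v^4 + 6.9056*v^3 + 21.856*v^2 + 21.9648*v + 27.8784)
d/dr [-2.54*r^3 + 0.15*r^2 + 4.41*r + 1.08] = -7.62*r^2 + 0.3*r + 4.41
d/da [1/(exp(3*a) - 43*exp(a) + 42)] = (43 - 3*exp(2*a))*exp(a)/(exp(3*a) - 43*exp(a) + 42)^2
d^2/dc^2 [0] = 0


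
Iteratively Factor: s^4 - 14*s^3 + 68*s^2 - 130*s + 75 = (s - 5)*(s^3 - 9*s^2 + 23*s - 15) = (s - 5)*(s - 1)*(s^2 - 8*s + 15) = (s - 5)^2*(s - 1)*(s - 3)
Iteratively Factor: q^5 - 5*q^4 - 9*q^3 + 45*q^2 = (q + 3)*(q^4 - 8*q^3 + 15*q^2) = (q - 5)*(q + 3)*(q^3 - 3*q^2) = (q - 5)*(q - 3)*(q + 3)*(q^2) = q*(q - 5)*(q - 3)*(q + 3)*(q)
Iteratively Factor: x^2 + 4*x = (x)*(x + 4)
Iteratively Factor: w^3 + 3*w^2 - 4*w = (w + 4)*(w^2 - w) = (w - 1)*(w + 4)*(w)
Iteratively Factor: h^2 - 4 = (h + 2)*(h - 2)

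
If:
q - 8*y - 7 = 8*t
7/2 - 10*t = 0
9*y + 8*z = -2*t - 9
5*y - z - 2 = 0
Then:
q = 379/35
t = 7/20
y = 9/70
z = -19/14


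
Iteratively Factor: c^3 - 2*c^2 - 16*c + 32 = (c + 4)*(c^2 - 6*c + 8) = (c - 2)*(c + 4)*(c - 4)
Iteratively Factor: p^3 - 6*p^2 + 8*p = (p - 2)*(p^2 - 4*p) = p*(p - 2)*(p - 4)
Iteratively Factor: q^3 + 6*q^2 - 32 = (q + 4)*(q^2 + 2*q - 8) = (q + 4)^2*(q - 2)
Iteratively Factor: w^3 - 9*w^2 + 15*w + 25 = (w - 5)*(w^2 - 4*w - 5) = (w - 5)^2*(w + 1)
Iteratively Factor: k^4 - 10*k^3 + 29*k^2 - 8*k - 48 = (k - 4)*(k^3 - 6*k^2 + 5*k + 12) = (k - 4)*(k - 3)*(k^2 - 3*k - 4) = (k - 4)^2*(k - 3)*(k + 1)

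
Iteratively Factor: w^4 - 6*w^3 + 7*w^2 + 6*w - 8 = (w - 4)*(w^3 - 2*w^2 - w + 2) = (w - 4)*(w - 1)*(w^2 - w - 2) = (w - 4)*(w - 2)*(w - 1)*(w + 1)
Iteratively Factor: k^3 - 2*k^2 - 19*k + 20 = (k - 1)*(k^2 - k - 20) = (k - 5)*(k - 1)*(k + 4)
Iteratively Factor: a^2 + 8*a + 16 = (a + 4)*(a + 4)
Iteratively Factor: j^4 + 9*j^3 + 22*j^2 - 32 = (j + 2)*(j^3 + 7*j^2 + 8*j - 16) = (j - 1)*(j + 2)*(j^2 + 8*j + 16) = (j - 1)*(j + 2)*(j + 4)*(j + 4)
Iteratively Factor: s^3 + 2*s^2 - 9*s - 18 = (s + 2)*(s^2 - 9) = (s - 3)*(s + 2)*(s + 3)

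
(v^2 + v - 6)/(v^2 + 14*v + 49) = (v^2 + v - 6)/(v^2 + 14*v + 49)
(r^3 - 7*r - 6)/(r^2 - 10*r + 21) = (r^2 + 3*r + 2)/(r - 7)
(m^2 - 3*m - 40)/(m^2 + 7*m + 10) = (m - 8)/(m + 2)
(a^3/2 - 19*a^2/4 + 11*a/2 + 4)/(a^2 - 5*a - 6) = (-2*a^3 + 19*a^2 - 22*a - 16)/(4*(-a^2 + 5*a + 6))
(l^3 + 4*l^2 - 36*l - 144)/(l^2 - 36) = l + 4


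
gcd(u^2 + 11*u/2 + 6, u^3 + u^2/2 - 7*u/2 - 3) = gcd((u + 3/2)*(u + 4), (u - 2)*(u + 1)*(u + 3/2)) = u + 3/2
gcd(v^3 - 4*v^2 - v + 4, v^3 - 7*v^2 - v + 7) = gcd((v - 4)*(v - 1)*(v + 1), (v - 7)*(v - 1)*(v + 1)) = v^2 - 1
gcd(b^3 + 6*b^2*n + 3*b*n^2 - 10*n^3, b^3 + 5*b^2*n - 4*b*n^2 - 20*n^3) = b^2 + 7*b*n + 10*n^2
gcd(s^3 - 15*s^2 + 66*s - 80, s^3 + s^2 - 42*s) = 1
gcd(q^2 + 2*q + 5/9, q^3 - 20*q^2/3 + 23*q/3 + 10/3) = q + 1/3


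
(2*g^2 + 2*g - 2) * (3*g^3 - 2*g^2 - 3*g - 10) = 6*g^5 + 2*g^4 - 16*g^3 - 22*g^2 - 14*g + 20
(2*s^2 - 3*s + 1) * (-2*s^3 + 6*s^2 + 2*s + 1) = -4*s^5 + 18*s^4 - 16*s^3 + 2*s^2 - s + 1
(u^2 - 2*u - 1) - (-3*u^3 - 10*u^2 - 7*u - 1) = 3*u^3 + 11*u^2 + 5*u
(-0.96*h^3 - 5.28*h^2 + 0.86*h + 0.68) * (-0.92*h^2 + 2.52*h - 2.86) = 0.8832*h^5 + 2.4384*h^4 - 11.3512*h^3 + 16.6424*h^2 - 0.746*h - 1.9448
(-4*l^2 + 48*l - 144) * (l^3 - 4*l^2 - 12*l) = -4*l^5 + 64*l^4 - 288*l^3 + 1728*l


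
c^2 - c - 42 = (c - 7)*(c + 6)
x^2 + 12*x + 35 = (x + 5)*(x + 7)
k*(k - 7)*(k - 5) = k^3 - 12*k^2 + 35*k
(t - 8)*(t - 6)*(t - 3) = t^3 - 17*t^2 + 90*t - 144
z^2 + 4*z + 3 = (z + 1)*(z + 3)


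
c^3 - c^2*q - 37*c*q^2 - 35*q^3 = (c - 7*q)*(c + q)*(c + 5*q)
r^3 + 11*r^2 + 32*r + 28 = (r + 2)^2*(r + 7)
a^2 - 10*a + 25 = (a - 5)^2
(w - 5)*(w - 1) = w^2 - 6*w + 5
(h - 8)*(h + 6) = h^2 - 2*h - 48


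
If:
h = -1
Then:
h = -1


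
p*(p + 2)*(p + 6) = p^3 + 8*p^2 + 12*p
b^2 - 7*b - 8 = (b - 8)*(b + 1)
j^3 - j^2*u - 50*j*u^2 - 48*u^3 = (j - 8*u)*(j + u)*(j + 6*u)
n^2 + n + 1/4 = (n + 1/2)^2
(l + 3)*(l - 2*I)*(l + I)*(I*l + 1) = I*l^4 + 2*l^3 + 3*I*l^3 + 6*l^2 + I*l^2 + 2*l + 3*I*l + 6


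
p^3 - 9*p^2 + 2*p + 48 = (p - 8)*(p - 3)*(p + 2)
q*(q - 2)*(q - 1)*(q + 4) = q^4 + q^3 - 10*q^2 + 8*q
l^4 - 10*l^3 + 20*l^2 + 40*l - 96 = (l - 6)*(l - 4)*(l - 2)*(l + 2)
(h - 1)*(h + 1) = h^2 - 1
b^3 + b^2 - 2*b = b*(b - 1)*(b + 2)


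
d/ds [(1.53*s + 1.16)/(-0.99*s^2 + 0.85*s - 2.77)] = (1.5147*s^2 + 2.2968*s - 5.2241)/(0.9801*s^4 - 1.683*s^3 + 6.2071*s^2 - 4.709*s + 7.6729)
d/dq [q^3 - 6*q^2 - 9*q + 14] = 3*q^2 - 12*q - 9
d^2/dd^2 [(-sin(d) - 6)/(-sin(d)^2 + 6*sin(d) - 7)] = (-sin(d)^5 - 30*sin(d)^4 + 152*sin(d)^3 - 54*sin(d)^2 - 559*sin(d) + 432)/(sin(d)^2 - 6*sin(d) + 7)^3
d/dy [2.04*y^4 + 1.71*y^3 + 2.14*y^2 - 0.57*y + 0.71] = 8.16*y^3 + 5.13*y^2 + 4.28*y - 0.57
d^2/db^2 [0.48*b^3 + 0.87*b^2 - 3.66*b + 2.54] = 2.88*b + 1.74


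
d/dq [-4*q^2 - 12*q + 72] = -8*q - 12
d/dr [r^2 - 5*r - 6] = 2*r - 5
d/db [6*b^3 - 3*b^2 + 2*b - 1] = 18*b^2 - 6*b + 2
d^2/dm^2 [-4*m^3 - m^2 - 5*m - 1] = -24*m - 2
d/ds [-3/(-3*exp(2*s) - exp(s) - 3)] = (-18*exp(s) - 3)*exp(s)/(3*exp(2*s) + exp(s) + 3)^2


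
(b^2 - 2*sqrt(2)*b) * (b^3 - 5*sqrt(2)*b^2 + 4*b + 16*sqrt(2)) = b^5 - 7*sqrt(2)*b^4 + 24*b^3 + 8*sqrt(2)*b^2 - 64*b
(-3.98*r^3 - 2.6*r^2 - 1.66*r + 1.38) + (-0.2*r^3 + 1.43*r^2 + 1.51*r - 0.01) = -4.18*r^3 - 1.17*r^2 - 0.15*r + 1.37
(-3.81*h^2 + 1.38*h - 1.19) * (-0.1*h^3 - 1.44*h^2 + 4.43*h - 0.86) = 0.381*h^5 + 5.3484*h^4 - 18.7465*h^3 + 11.1036*h^2 - 6.4585*h + 1.0234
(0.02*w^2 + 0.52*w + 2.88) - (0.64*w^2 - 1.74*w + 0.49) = -0.62*w^2 + 2.26*w + 2.39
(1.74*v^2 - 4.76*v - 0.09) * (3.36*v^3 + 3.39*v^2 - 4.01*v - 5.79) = 5.8464*v^5 - 10.095*v^4 - 23.4162*v^3 + 8.7079*v^2 + 27.9213*v + 0.5211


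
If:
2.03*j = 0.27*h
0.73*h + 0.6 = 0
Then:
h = -0.82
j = -0.11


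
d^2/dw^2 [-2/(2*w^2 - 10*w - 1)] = 8*(-2*w^2 + 10*w + 2*(2*w - 5)^2 + 1)/(-2*w^2 + 10*w + 1)^3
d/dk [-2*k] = -2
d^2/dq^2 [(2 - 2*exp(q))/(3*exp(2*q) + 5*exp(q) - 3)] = (-18*exp(4*q) + 102*exp(3*q) - 18*exp(2*q) + 92*exp(q) + 12)*exp(q)/(27*exp(6*q) + 135*exp(5*q) + 144*exp(4*q) - 145*exp(3*q) - 144*exp(2*q) + 135*exp(q) - 27)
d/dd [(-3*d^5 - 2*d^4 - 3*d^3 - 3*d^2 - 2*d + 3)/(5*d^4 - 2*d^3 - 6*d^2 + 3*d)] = (-15*d^8 + 12*d^7 + 73*d^6 + 18*d^5 + 24*d^4 - 86*d^3 - 3*d^2 + 36*d - 9)/(d^2*(25*d^6 - 20*d^5 - 56*d^4 + 54*d^3 + 24*d^2 - 36*d + 9))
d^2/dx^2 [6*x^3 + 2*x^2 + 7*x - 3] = 36*x + 4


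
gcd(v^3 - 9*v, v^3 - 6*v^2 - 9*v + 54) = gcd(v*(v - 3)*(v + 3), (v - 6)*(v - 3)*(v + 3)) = v^2 - 9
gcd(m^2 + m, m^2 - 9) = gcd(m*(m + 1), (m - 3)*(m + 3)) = 1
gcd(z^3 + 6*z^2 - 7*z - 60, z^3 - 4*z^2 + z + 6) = z - 3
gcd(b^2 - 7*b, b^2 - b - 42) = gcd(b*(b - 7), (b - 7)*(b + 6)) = b - 7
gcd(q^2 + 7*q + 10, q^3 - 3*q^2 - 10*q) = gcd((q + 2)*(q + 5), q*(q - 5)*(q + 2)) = q + 2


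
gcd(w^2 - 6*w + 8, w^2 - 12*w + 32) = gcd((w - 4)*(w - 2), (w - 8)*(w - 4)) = w - 4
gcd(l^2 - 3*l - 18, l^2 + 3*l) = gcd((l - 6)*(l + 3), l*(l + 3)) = l + 3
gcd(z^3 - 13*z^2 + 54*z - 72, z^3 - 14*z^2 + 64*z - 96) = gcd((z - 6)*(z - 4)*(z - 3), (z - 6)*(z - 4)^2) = z^2 - 10*z + 24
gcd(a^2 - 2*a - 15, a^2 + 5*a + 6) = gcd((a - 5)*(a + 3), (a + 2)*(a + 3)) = a + 3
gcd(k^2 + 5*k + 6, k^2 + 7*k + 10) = k + 2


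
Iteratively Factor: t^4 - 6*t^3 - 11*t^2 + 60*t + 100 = (t - 5)*(t^3 - t^2 - 16*t - 20) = (t - 5)^2*(t^2 + 4*t + 4) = (t - 5)^2*(t + 2)*(t + 2)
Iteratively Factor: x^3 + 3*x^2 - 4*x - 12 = (x - 2)*(x^2 + 5*x + 6) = (x - 2)*(x + 3)*(x + 2)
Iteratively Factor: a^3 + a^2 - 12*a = (a + 4)*(a^2 - 3*a) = a*(a + 4)*(a - 3)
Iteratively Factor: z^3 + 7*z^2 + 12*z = (z)*(z^2 + 7*z + 12) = z*(z + 4)*(z + 3)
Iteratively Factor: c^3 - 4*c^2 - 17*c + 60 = (c + 4)*(c^2 - 8*c + 15) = (c - 3)*(c + 4)*(c - 5)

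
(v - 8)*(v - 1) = v^2 - 9*v + 8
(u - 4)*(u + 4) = u^2 - 16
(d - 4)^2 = d^2 - 8*d + 16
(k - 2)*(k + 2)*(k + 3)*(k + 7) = k^4 + 10*k^3 + 17*k^2 - 40*k - 84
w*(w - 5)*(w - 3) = w^3 - 8*w^2 + 15*w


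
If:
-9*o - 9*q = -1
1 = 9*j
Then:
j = 1/9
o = 1/9 - q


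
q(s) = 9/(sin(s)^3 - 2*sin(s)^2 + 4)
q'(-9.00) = 1.37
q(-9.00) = 2.51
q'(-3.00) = 0.36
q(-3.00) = 2.27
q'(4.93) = -9.73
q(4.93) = 7.74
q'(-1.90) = 10.16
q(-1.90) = 6.61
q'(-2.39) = 3.59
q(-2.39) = 3.27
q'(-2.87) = 0.76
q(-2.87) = 2.35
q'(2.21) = -0.66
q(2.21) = 2.79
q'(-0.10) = -0.24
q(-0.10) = 2.26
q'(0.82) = 0.74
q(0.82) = 2.71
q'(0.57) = 0.76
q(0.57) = 2.52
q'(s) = 9*(-3*sin(s)^2*cos(s) + 4*sin(s)*cos(s))/(sin(s)^3 - 2*sin(s)^2 + 4)^2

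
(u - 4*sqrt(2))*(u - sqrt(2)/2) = u^2 - 9*sqrt(2)*u/2 + 4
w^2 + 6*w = w*(w + 6)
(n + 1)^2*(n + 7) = n^3 + 9*n^2 + 15*n + 7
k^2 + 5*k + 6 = (k + 2)*(k + 3)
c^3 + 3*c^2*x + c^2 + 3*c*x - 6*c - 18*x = (c - 2)*(c + 3)*(c + 3*x)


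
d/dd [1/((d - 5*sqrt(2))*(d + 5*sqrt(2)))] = -2*d/(d^4 - 100*d^2 + 2500)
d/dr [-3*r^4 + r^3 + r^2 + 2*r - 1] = -12*r^3 + 3*r^2 + 2*r + 2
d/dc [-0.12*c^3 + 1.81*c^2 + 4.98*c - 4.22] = -0.36*c^2 + 3.62*c + 4.98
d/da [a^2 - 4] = 2*a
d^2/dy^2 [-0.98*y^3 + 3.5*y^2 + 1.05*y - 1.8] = 7.0 - 5.88*y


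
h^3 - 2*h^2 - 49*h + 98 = (h - 7)*(h - 2)*(h + 7)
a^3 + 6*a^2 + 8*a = a*(a + 2)*(a + 4)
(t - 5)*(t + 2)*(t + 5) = t^3 + 2*t^2 - 25*t - 50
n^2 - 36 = (n - 6)*(n + 6)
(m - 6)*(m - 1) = m^2 - 7*m + 6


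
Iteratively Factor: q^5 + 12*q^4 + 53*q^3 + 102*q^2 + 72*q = (q + 2)*(q^4 + 10*q^3 + 33*q^2 + 36*q) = q*(q + 2)*(q^3 + 10*q^2 + 33*q + 36) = q*(q + 2)*(q + 3)*(q^2 + 7*q + 12) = q*(q + 2)*(q + 3)^2*(q + 4)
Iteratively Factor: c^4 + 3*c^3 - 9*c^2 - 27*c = (c + 3)*(c^3 - 9*c) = c*(c + 3)*(c^2 - 9) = c*(c + 3)^2*(c - 3)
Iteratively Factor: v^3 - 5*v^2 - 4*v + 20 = (v + 2)*(v^2 - 7*v + 10) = (v - 2)*(v + 2)*(v - 5)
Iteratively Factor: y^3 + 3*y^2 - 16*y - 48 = (y + 4)*(y^2 - y - 12) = (y + 3)*(y + 4)*(y - 4)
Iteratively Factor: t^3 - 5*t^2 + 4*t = (t - 1)*(t^2 - 4*t) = t*(t - 1)*(t - 4)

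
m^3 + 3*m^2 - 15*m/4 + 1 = (m - 1/2)^2*(m + 4)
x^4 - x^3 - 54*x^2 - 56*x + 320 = (x - 8)*(x - 2)*(x + 4)*(x + 5)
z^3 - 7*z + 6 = (z - 2)*(z - 1)*(z + 3)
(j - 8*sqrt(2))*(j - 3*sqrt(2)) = j^2 - 11*sqrt(2)*j + 48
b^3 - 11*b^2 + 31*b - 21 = (b - 7)*(b - 3)*(b - 1)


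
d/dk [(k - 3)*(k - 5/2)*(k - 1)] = 3*k^2 - 13*k + 13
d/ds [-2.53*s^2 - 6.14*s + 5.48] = -5.06*s - 6.14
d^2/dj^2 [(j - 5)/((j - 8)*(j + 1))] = 2*(j^3 - 15*j^2 + 129*j - 341)/(j^6 - 21*j^5 + 123*j^4 - 7*j^3 - 984*j^2 - 1344*j - 512)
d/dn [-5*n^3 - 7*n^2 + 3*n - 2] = -15*n^2 - 14*n + 3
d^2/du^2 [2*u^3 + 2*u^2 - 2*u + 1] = 12*u + 4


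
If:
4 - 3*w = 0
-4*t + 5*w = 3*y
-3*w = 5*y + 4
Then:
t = 43/15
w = 4/3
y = -8/5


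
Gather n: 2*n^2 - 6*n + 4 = 2*n^2 - 6*n + 4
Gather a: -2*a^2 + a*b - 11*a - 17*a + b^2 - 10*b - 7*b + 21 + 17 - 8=-2*a^2 + a*(b - 28) + b^2 - 17*b + 30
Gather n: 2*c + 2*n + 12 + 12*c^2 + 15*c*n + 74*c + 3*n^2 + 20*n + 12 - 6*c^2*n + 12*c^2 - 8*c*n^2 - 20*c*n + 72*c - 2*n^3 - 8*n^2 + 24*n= 24*c^2 + 148*c - 2*n^3 + n^2*(-8*c - 5) + n*(-6*c^2 - 5*c + 46) + 24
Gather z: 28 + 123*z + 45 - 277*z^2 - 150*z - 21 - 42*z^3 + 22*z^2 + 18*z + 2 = -42*z^3 - 255*z^2 - 9*z + 54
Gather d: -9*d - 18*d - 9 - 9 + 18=-27*d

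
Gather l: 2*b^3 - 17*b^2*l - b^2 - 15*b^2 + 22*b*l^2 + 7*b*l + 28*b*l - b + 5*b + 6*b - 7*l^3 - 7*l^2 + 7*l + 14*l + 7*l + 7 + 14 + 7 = 2*b^3 - 16*b^2 + 10*b - 7*l^3 + l^2*(22*b - 7) + l*(-17*b^2 + 35*b + 28) + 28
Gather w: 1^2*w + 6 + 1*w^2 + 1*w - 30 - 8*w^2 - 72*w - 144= -7*w^2 - 70*w - 168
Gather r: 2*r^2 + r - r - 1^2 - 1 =2*r^2 - 2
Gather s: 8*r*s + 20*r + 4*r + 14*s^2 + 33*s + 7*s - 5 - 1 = 24*r + 14*s^2 + s*(8*r + 40) - 6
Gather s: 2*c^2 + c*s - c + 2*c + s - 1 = 2*c^2 + c + s*(c + 1) - 1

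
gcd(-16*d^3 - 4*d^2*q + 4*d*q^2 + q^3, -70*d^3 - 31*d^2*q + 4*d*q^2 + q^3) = 2*d + q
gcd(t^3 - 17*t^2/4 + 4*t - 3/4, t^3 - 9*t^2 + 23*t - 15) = t^2 - 4*t + 3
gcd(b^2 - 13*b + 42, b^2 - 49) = b - 7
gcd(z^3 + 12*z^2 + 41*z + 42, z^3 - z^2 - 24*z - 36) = z^2 + 5*z + 6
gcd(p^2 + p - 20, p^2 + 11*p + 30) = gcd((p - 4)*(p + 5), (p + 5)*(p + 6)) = p + 5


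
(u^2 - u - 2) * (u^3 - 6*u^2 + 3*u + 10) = u^5 - 7*u^4 + 7*u^3 + 19*u^2 - 16*u - 20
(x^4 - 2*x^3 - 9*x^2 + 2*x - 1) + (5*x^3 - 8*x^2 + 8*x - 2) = x^4 + 3*x^3 - 17*x^2 + 10*x - 3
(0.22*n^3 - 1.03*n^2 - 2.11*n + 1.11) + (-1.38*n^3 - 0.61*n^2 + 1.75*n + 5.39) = -1.16*n^3 - 1.64*n^2 - 0.36*n + 6.5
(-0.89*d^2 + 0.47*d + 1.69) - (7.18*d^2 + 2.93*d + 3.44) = -8.07*d^2 - 2.46*d - 1.75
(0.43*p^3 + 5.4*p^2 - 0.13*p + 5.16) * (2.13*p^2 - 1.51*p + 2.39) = 0.9159*p^5 + 10.8527*p^4 - 7.4032*p^3 + 24.0931*p^2 - 8.1023*p + 12.3324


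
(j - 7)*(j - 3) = j^2 - 10*j + 21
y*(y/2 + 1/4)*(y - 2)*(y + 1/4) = y^4/2 - 5*y^3/8 - 11*y^2/16 - y/8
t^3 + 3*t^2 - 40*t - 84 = (t - 6)*(t + 2)*(t + 7)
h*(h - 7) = h^2 - 7*h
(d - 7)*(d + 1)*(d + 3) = d^3 - 3*d^2 - 25*d - 21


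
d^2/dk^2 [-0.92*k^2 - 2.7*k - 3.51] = -1.84000000000000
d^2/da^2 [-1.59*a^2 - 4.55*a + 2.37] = -3.18000000000000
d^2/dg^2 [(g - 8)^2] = 2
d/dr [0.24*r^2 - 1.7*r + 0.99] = 0.48*r - 1.7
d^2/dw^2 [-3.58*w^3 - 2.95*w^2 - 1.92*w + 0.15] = -21.48*w - 5.9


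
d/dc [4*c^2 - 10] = 8*c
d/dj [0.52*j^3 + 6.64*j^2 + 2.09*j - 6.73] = 1.56*j^2 + 13.28*j + 2.09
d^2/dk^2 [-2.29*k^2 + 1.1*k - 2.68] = -4.58000000000000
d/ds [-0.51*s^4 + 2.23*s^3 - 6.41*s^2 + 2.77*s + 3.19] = -2.04*s^3 + 6.69*s^2 - 12.82*s + 2.77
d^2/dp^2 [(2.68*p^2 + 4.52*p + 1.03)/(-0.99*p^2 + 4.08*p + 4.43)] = (-30.510216*p^3 - 76.579074*p^2 - 93.977928*p + 14.876986)/(0.970299*p^6 - 11.996424*p^5 + 36.414279*p^4 + 39.444624*p^3 - 162.944703*p^2 - 240.208776*p - 86.938307)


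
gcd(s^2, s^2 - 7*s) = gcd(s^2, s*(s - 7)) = s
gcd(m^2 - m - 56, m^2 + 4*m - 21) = m + 7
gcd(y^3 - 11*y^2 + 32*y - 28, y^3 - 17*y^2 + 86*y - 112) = y^2 - 9*y + 14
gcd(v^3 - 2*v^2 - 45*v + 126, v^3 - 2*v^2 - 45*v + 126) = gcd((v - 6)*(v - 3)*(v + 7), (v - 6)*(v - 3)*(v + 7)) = v^3 - 2*v^2 - 45*v + 126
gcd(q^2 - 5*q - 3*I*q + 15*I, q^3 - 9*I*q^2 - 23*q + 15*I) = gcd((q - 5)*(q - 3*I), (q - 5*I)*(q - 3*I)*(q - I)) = q - 3*I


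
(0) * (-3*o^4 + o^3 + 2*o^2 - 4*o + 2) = 0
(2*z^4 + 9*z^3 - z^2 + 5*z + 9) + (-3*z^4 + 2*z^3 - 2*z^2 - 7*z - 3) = -z^4 + 11*z^3 - 3*z^2 - 2*z + 6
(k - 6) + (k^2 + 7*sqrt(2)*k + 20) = k^2 + k + 7*sqrt(2)*k + 14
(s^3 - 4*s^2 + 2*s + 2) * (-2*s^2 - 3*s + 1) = -2*s^5 + 5*s^4 + 9*s^3 - 14*s^2 - 4*s + 2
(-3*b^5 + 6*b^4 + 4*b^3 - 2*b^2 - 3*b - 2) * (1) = -3*b^5 + 6*b^4 + 4*b^3 - 2*b^2 - 3*b - 2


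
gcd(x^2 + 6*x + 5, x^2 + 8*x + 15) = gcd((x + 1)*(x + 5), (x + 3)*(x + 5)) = x + 5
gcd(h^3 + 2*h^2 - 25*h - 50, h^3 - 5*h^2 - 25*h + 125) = h^2 - 25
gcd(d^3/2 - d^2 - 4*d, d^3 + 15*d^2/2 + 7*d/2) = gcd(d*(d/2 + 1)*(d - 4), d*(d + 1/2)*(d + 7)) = d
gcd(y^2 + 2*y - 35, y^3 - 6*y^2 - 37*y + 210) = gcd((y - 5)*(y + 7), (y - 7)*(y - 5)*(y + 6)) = y - 5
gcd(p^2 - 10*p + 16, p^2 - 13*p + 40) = p - 8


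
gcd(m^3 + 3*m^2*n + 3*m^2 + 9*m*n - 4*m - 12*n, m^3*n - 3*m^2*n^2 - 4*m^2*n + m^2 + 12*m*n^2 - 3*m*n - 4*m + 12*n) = 1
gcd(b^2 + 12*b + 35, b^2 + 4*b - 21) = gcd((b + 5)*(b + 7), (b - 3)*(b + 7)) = b + 7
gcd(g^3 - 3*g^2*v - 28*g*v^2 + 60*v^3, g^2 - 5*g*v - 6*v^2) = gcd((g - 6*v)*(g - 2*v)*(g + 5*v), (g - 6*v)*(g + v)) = -g + 6*v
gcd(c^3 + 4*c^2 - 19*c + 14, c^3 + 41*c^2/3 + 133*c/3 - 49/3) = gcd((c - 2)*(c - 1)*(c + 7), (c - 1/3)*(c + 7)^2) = c + 7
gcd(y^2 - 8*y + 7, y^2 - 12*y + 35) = y - 7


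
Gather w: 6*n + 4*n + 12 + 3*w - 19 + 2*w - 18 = 10*n + 5*w - 25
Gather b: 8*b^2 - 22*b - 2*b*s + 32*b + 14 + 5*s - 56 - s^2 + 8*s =8*b^2 + b*(10 - 2*s) - s^2 + 13*s - 42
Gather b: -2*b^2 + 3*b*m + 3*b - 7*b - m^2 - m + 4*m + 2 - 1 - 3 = -2*b^2 + b*(3*m - 4) - m^2 + 3*m - 2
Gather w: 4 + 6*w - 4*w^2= -4*w^2 + 6*w + 4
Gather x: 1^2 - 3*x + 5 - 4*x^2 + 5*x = -4*x^2 + 2*x + 6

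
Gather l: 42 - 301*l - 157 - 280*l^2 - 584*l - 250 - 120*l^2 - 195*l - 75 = -400*l^2 - 1080*l - 440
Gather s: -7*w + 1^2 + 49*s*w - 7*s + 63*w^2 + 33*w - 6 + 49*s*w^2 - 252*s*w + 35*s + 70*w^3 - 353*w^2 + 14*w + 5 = s*(49*w^2 - 203*w + 28) + 70*w^3 - 290*w^2 + 40*w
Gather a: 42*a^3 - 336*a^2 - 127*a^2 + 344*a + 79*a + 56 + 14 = 42*a^3 - 463*a^2 + 423*a + 70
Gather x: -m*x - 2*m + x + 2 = -2*m + x*(1 - m) + 2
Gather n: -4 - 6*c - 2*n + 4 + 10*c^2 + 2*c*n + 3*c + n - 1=10*c^2 - 3*c + n*(2*c - 1) - 1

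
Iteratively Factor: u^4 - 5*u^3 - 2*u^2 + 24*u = (u - 4)*(u^3 - u^2 - 6*u) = (u - 4)*(u - 3)*(u^2 + 2*u) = u*(u - 4)*(u - 3)*(u + 2)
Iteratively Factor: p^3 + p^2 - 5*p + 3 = (p - 1)*(p^2 + 2*p - 3) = (p - 1)^2*(p + 3)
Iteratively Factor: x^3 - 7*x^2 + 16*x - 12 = (x - 3)*(x^2 - 4*x + 4) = (x - 3)*(x - 2)*(x - 2)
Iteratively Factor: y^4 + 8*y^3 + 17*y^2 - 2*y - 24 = (y + 2)*(y^3 + 6*y^2 + 5*y - 12) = (y - 1)*(y + 2)*(y^2 + 7*y + 12) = (y - 1)*(y + 2)*(y + 3)*(y + 4)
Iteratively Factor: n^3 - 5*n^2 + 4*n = (n - 1)*(n^2 - 4*n) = (n - 4)*(n - 1)*(n)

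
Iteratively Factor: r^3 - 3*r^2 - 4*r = (r + 1)*(r^2 - 4*r) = (r - 4)*(r + 1)*(r)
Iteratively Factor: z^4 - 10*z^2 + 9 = (z + 3)*(z^3 - 3*z^2 - z + 3) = (z - 1)*(z + 3)*(z^2 - 2*z - 3) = (z - 3)*(z - 1)*(z + 3)*(z + 1)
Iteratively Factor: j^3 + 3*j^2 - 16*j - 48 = (j + 3)*(j^2 - 16) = (j + 3)*(j + 4)*(j - 4)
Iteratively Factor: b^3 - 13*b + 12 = (b - 3)*(b^2 + 3*b - 4) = (b - 3)*(b + 4)*(b - 1)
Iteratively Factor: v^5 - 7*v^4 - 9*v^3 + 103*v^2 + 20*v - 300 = (v - 5)*(v^4 - 2*v^3 - 19*v^2 + 8*v + 60) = (v - 5)^2*(v^3 + 3*v^2 - 4*v - 12) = (v - 5)^2*(v + 2)*(v^2 + v - 6) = (v - 5)^2*(v - 2)*(v + 2)*(v + 3)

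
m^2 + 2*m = m*(m + 2)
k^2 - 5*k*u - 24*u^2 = (k - 8*u)*(k + 3*u)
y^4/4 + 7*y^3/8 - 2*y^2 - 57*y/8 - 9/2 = (y/4 + 1/4)*(y - 3)*(y + 3/2)*(y + 4)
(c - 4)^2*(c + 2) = c^3 - 6*c^2 + 32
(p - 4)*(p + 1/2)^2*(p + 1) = p^4 - 2*p^3 - 27*p^2/4 - 19*p/4 - 1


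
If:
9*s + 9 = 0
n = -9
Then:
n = -9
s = -1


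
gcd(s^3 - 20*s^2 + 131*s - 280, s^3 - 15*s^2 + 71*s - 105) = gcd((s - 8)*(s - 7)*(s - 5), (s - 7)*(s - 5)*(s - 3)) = s^2 - 12*s + 35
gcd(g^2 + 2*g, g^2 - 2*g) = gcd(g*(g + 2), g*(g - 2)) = g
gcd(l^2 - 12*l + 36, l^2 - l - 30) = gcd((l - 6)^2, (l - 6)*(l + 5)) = l - 6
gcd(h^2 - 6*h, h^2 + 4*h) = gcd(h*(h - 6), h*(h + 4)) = h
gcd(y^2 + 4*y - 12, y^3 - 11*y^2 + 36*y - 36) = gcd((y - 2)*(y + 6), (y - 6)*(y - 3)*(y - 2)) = y - 2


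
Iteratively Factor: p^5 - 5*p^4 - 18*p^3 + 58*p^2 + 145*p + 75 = (p - 5)*(p^4 - 18*p^2 - 32*p - 15) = (p - 5)*(p + 1)*(p^3 - p^2 - 17*p - 15) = (p - 5)^2*(p + 1)*(p^2 + 4*p + 3) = (p - 5)^2*(p + 1)*(p + 3)*(p + 1)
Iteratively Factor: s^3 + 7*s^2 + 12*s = (s)*(s^2 + 7*s + 12) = s*(s + 3)*(s + 4)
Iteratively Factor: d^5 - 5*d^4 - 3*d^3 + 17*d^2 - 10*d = (d - 1)*(d^4 - 4*d^3 - 7*d^2 + 10*d) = (d - 1)*(d + 2)*(d^3 - 6*d^2 + 5*d) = (d - 1)^2*(d + 2)*(d^2 - 5*d) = d*(d - 1)^2*(d + 2)*(d - 5)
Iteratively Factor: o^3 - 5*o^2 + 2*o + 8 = (o - 4)*(o^2 - o - 2) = (o - 4)*(o - 2)*(o + 1)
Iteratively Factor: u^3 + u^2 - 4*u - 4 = (u + 1)*(u^2 - 4) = (u + 1)*(u + 2)*(u - 2)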